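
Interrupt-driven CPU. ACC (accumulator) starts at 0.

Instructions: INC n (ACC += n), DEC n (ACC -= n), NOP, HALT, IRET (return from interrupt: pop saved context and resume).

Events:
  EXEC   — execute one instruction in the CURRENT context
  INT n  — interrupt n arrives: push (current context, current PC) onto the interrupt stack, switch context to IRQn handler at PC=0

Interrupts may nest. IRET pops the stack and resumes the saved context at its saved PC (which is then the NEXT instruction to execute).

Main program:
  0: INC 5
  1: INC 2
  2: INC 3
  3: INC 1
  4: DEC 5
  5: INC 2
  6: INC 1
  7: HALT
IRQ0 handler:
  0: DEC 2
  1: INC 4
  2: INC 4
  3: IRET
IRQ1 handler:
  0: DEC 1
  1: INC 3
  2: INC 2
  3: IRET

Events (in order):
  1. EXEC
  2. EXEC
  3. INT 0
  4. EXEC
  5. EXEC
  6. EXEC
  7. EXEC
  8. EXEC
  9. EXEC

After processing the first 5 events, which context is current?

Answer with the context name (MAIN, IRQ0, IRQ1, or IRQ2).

Event 1 (EXEC): [MAIN] PC=0: INC 5 -> ACC=5
Event 2 (EXEC): [MAIN] PC=1: INC 2 -> ACC=7
Event 3 (INT 0): INT 0 arrives: push (MAIN, PC=2), enter IRQ0 at PC=0 (depth now 1)
Event 4 (EXEC): [IRQ0] PC=0: DEC 2 -> ACC=5
Event 5 (EXEC): [IRQ0] PC=1: INC 4 -> ACC=9

Answer: IRQ0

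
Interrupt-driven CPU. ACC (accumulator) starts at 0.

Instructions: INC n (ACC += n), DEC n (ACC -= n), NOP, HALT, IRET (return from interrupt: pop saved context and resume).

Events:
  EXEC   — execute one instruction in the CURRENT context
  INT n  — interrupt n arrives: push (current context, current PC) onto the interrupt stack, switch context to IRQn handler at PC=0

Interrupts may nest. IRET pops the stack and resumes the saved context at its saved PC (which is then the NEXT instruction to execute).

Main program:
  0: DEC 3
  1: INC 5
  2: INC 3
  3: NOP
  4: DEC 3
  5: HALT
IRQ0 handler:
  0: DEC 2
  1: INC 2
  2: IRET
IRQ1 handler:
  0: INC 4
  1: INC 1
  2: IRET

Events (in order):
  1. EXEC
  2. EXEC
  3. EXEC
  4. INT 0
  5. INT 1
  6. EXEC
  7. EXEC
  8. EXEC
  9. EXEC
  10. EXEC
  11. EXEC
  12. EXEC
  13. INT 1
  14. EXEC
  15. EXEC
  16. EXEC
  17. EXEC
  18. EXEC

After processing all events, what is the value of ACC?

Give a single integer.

Event 1 (EXEC): [MAIN] PC=0: DEC 3 -> ACC=-3
Event 2 (EXEC): [MAIN] PC=1: INC 5 -> ACC=2
Event 3 (EXEC): [MAIN] PC=2: INC 3 -> ACC=5
Event 4 (INT 0): INT 0 arrives: push (MAIN, PC=3), enter IRQ0 at PC=0 (depth now 1)
Event 5 (INT 1): INT 1 arrives: push (IRQ0, PC=0), enter IRQ1 at PC=0 (depth now 2)
Event 6 (EXEC): [IRQ1] PC=0: INC 4 -> ACC=9
Event 7 (EXEC): [IRQ1] PC=1: INC 1 -> ACC=10
Event 8 (EXEC): [IRQ1] PC=2: IRET -> resume IRQ0 at PC=0 (depth now 1)
Event 9 (EXEC): [IRQ0] PC=0: DEC 2 -> ACC=8
Event 10 (EXEC): [IRQ0] PC=1: INC 2 -> ACC=10
Event 11 (EXEC): [IRQ0] PC=2: IRET -> resume MAIN at PC=3 (depth now 0)
Event 12 (EXEC): [MAIN] PC=3: NOP
Event 13 (INT 1): INT 1 arrives: push (MAIN, PC=4), enter IRQ1 at PC=0 (depth now 1)
Event 14 (EXEC): [IRQ1] PC=0: INC 4 -> ACC=14
Event 15 (EXEC): [IRQ1] PC=1: INC 1 -> ACC=15
Event 16 (EXEC): [IRQ1] PC=2: IRET -> resume MAIN at PC=4 (depth now 0)
Event 17 (EXEC): [MAIN] PC=4: DEC 3 -> ACC=12
Event 18 (EXEC): [MAIN] PC=5: HALT

Answer: 12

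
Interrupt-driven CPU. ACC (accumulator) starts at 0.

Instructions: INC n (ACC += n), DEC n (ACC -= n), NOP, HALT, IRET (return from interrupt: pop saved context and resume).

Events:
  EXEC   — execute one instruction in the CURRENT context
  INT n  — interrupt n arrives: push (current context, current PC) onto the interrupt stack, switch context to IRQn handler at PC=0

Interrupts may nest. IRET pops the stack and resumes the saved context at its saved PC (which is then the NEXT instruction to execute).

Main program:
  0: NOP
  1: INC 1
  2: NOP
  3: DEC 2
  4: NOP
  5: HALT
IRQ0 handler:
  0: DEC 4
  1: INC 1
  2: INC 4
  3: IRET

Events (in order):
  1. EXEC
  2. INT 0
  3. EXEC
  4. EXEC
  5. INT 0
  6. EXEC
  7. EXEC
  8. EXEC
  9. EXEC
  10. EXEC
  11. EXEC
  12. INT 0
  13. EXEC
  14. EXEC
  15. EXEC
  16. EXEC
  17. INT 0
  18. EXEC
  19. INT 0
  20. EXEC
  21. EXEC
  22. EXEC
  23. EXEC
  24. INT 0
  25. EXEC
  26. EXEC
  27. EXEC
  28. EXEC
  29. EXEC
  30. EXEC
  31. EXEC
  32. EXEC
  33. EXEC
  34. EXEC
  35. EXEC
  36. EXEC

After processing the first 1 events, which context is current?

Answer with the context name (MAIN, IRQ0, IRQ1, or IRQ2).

Answer: MAIN

Derivation:
Event 1 (EXEC): [MAIN] PC=0: NOP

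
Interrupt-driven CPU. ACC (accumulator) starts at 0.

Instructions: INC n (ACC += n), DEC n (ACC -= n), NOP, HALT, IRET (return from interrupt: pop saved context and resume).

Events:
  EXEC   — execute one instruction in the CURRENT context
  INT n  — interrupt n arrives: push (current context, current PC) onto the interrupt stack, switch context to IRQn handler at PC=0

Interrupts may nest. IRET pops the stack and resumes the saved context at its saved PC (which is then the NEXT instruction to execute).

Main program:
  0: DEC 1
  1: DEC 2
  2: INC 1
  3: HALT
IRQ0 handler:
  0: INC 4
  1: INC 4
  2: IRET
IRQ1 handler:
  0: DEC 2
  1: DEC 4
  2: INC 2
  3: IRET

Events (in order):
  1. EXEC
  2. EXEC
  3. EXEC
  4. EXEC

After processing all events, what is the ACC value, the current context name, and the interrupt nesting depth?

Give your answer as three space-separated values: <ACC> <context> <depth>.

Event 1 (EXEC): [MAIN] PC=0: DEC 1 -> ACC=-1
Event 2 (EXEC): [MAIN] PC=1: DEC 2 -> ACC=-3
Event 3 (EXEC): [MAIN] PC=2: INC 1 -> ACC=-2
Event 4 (EXEC): [MAIN] PC=3: HALT

Answer: -2 MAIN 0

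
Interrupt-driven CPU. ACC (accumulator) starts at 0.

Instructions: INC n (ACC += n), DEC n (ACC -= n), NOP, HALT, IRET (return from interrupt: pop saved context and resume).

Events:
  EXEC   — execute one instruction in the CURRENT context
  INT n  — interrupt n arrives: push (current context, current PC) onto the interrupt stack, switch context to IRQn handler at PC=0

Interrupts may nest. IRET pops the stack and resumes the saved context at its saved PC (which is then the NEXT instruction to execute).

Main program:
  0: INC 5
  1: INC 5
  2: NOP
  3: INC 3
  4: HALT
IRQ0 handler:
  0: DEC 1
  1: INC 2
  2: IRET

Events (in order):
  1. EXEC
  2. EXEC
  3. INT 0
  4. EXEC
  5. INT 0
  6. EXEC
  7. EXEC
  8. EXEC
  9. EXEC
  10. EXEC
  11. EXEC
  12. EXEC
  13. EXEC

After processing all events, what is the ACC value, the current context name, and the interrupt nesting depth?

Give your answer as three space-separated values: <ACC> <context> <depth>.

Event 1 (EXEC): [MAIN] PC=0: INC 5 -> ACC=5
Event 2 (EXEC): [MAIN] PC=1: INC 5 -> ACC=10
Event 3 (INT 0): INT 0 arrives: push (MAIN, PC=2), enter IRQ0 at PC=0 (depth now 1)
Event 4 (EXEC): [IRQ0] PC=0: DEC 1 -> ACC=9
Event 5 (INT 0): INT 0 arrives: push (IRQ0, PC=1), enter IRQ0 at PC=0 (depth now 2)
Event 6 (EXEC): [IRQ0] PC=0: DEC 1 -> ACC=8
Event 7 (EXEC): [IRQ0] PC=1: INC 2 -> ACC=10
Event 8 (EXEC): [IRQ0] PC=2: IRET -> resume IRQ0 at PC=1 (depth now 1)
Event 9 (EXEC): [IRQ0] PC=1: INC 2 -> ACC=12
Event 10 (EXEC): [IRQ0] PC=2: IRET -> resume MAIN at PC=2 (depth now 0)
Event 11 (EXEC): [MAIN] PC=2: NOP
Event 12 (EXEC): [MAIN] PC=3: INC 3 -> ACC=15
Event 13 (EXEC): [MAIN] PC=4: HALT

Answer: 15 MAIN 0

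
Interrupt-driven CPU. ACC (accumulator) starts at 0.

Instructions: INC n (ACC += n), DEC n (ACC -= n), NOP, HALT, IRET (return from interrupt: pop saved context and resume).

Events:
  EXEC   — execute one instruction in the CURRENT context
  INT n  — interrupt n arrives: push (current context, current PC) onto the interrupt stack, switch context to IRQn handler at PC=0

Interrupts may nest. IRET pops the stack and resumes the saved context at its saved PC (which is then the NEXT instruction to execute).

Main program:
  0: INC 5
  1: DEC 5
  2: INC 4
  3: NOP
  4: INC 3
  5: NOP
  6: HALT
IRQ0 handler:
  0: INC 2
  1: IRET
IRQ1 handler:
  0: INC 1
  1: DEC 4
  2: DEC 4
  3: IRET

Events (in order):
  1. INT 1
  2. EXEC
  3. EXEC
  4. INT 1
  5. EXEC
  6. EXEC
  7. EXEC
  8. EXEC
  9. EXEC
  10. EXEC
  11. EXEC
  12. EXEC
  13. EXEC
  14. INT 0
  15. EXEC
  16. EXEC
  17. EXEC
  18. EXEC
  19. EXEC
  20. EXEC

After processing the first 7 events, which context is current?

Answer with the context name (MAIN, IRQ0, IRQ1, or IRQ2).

Answer: IRQ1

Derivation:
Event 1 (INT 1): INT 1 arrives: push (MAIN, PC=0), enter IRQ1 at PC=0 (depth now 1)
Event 2 (EXEC): [IRQ1] PC=0: INC 1 -> ACC=1
Event 3 (EXEC): [IRQ1] PC=1: DEC 4 -> ACC=-3
Event 4 (INT 1): INT 1 arrives: push (IRQ1, PC=2), enter IRQ1 at PC=0 (depth now 2)
Event 5 (EXEC): [IRQ1] PC=0: INC 1 -> ACC=-2
Event 6 (EXEC): [IRQ1] PC=1: DEC 4 -> ACC=-6
Event 7 (EXEC): [IRQ1] PC=2: DEC 4 -> ACC=-10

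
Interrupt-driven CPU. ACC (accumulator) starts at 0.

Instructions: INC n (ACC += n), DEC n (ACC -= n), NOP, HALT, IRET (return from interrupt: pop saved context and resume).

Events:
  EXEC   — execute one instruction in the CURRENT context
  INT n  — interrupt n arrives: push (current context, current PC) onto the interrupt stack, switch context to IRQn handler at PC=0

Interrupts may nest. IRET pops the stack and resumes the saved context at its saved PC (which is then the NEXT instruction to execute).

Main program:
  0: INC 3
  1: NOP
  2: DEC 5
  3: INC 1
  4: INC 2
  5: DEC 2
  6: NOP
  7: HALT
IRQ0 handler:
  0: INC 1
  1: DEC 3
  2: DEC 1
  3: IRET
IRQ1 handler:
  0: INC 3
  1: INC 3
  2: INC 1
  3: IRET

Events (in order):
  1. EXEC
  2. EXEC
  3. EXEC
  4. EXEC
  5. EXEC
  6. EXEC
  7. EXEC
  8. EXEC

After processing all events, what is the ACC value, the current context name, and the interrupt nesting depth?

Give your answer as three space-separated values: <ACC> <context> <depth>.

Event 1 (EXEC): [MAIN] PC=0: INC 3 -> ACC=3
Event 2 (EXEC): [MAIN] PC=1: NOP
Event 3 (EXEC): [MAIN] PC=2: DEC 5 -> ACC=-2
Event 4 (EXEC): [MAIN] PC=3: INC 1 -> ACC=-1
Event 5 (EXEC): [MAIN] PC=4: INC 2 -> ACC=1
Event 6 (EXEC): [MAIN] PC=5: DEC 2 -> ACC=-1
Event 7 (EXEC): [MAIN] PC=6: NOP
Event 8 (EXEC): [MAIN] PC=7: HALT

Answer: -1 MAIN 0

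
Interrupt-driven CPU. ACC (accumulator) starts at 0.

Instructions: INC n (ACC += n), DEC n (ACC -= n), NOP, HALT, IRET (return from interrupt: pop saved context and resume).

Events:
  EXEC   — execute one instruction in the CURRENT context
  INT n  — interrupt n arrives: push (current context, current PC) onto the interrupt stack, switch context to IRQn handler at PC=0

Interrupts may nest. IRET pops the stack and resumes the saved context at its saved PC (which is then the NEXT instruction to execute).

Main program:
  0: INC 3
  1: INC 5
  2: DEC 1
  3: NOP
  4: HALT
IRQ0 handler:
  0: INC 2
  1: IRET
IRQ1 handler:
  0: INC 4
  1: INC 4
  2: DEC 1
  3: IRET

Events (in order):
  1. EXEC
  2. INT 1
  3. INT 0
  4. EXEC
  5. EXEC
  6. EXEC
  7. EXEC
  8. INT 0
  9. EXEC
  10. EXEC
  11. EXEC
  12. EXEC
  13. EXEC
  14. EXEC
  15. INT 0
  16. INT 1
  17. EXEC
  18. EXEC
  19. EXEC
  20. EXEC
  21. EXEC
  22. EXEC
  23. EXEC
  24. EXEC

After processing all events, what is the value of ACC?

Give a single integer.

Answer: 27

Derivation:
Event 1 (EXEC): [MAIN] PC=0: INC 3 -> ACC=3
Event 2 (INT 1): INT 1 arrives: push (MAIN, PC=1), enter IRQ1 at PC=0 (depth now 1)
Event 3 (INT 0): INT 0 arrives: push (IRQ1, PC=0), enter IRQ0 at PC=0 (depth now 2)
Event 4 (EXEC): [IRQ0] PC=0: INC 2 -> ACC=5
Event 5 (EXEC): [IRQ0] PC=1: IRET -> resume IRQ1 at PC=0 (depth now 1)
Event 6 (EXEC): [IRQ1] PC=0: INC 4 -> ACC=9
Event 7 (EXEC): [IRQ1] PC=1: INC 4 -> ACC=13
Event 8 (INT 0): INT 0 arrives: push (IRQ1, PC=2), enter IRQ0 at PC=0 (depth now 2)
Event 9 (EXEC): [IRQ0] PC=0: INC 2 -> ACC=15
Event 10 (EXEC): [IRQ0] PC=1: IRET -> resume IRQ1 at PC=2 (depth now 1)
Event 11 (EXEC): [IRQ1] PC=2: DEC 1 -> ACC=14
Event 12 (EXEC): [IRQ1] PC=3: IRET -> resume MAIN at PC=1 (depth now 0)
Event 13 (EXEC): [MAIN] PC=1: INC 5 -> ACC=19
Event 14 (EXEC): [MAIN] PC=2: DEC 1 -> ACC=18
Event 15 (INT 0): INT 0 arrives: push (MAIN, PC=3), enter IRQ0 at PC=0 (depth now 1)
Event 16 (INT 1): INT 1 arrives: push (IRQ0, PC=0), enter IRQ1 at PC=0 (depth now 2)
Event 17 (EXEC): [IRQ1] PC=0: INC 4 -> ACC=22
Event 18 (EXEC): [IRQ1] PC=1: INC 4 -> ACC=26
Event 19 (EXEC): [IRQ1] PC=2: DEC 1 -> ACC=25
Event 20 (EXEC): [IRQ1] PC=3: IRET -> resume IRQ0 at PC=0 (depth now 1)
Event 21 (EXEC): [IRQ0] PC=0: INC 2 -> ACC=27
Event 22 (EXEC): [IRQ0] PC=1: IRET -> resume MAIN at PC=3 (depth now 0)
Event 23 (EXEC): [MAIN] PC=3: NOP
Event 24 (EXEC): [MAIN] PC=4: HALT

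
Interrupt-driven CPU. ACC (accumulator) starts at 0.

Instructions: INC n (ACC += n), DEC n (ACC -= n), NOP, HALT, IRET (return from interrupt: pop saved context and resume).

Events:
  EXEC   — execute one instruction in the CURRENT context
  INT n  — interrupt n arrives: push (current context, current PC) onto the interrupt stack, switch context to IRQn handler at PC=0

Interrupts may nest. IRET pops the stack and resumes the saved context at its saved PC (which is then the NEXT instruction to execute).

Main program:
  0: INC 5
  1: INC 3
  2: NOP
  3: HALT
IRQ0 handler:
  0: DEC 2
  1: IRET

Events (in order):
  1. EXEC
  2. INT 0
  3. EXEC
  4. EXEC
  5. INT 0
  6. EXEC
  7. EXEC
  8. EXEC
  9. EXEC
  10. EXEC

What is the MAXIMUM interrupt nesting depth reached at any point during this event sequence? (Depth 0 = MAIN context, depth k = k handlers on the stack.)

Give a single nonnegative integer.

Event 1 (EXEC): [MAIN] PC=0: INC 5 -> ACC=5 [depth=0]
Event 2 (INT 0): INT 0 arrives: push (MAIN, PC=1), enter IRQ0 at PC=0 (depth now 1) [depth=1]
Event 3 (EXEC): [IRQ0] PC=0: DEC 2 -> ACC=3 [depth=1]
Event 4 (EXEC): [IRQ0] PC=1: IRET -> resume MAIN at PC=1 (depth now 0) [depth=0]
Event 5 (INT 0): INT 0 arrives: push (MAIN, PC=1), enter IRQ0 at PC=0 (depth now 1) [depth=1]
Event 6 (EXEC): [IRQ0] PC=0: DEC 2 -> ACC=1 [depth=1]
Event 7 (EXEC): [IRQ0] PC=1: IRET -> resume MAIN at PC=1 (depth now 0) [depth=0]
Event 8 (EXEC): [MAIN] PC=1: INC 3 -> ACC=4 [depth=0]
Event 9 (EXEC): [MAIN] PC=2: NOP [depth=0]
Event 10 (EXEC): [MAIN] PC=3: HALT [depth=0]
Max depth observed: 1

Answer: 1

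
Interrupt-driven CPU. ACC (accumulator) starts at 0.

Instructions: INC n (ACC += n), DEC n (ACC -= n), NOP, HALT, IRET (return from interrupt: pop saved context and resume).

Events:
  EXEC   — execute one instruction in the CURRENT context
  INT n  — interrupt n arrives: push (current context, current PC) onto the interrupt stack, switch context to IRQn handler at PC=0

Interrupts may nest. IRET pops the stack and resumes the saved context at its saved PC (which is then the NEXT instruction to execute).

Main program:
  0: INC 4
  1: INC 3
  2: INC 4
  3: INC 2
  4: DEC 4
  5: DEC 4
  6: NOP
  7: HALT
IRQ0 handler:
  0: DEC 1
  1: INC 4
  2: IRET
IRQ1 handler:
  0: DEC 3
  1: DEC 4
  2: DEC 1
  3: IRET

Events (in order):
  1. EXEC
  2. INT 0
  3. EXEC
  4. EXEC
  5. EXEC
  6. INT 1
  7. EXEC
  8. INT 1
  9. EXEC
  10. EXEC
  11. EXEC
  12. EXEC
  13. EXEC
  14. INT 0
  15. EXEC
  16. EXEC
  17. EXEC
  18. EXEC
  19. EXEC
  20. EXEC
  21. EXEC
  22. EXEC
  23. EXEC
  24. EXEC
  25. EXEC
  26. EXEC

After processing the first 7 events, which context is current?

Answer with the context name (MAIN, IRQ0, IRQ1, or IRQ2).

Answer: IRQ1

Derivation:
Event 1 (EXEC): [MAIN] PC=0: INC 4 -> ACC=4
Event 2 (INT 0): INT 0 arrives: push (MAIN, PC=1), enter IRQ0 at PC=0 (depth now 1)
Event 3 (EXEC): [IRQ0] PC=0: DEC 1 -> ACC=3
Event 4 (EXEC): [IRQ0] PC=1: INC 4 -> ACC=7
Event 5 (EXEC): [IRQ0] PC=2: IRET -> resume MAIN at PC=1 (depth now 0)
Event 6 (INT 1): INT 1 arrives: push (MAIN, PC=1), enter IRQ1 at PC=0 (depth now 1)
Event 7 (EXEC): [IRQ1] PC=0: DEC 3 -> ACC=4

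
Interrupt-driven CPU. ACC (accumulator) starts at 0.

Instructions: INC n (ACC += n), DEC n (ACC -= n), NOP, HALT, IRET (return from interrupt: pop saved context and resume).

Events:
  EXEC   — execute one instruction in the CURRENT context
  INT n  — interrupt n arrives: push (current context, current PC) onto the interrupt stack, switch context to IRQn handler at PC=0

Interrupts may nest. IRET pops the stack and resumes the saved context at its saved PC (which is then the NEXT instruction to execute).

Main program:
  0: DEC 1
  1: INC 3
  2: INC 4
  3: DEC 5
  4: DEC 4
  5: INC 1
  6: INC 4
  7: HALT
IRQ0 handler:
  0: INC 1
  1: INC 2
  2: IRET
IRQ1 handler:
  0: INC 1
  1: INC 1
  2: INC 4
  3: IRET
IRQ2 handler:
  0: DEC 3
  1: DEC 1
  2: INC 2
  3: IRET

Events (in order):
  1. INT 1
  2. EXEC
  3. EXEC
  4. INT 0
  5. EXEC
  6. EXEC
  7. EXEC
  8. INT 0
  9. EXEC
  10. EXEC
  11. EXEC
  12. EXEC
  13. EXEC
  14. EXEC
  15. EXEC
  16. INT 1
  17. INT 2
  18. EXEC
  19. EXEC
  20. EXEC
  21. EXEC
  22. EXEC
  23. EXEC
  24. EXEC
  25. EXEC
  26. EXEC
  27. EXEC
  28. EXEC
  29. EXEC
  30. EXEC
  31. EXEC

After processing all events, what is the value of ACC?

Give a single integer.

Answer: 18

Derivation:
Event 1 (INT 1): INT 1 arrives: push (MAIN, PC=0), enter IRQ1 at PC=0 (depth now 1)
Event 2 (EXEC): [IRQ1] PC=0: INC 1 -> ACC=1
Event 3 (EXEC): [IRQ1] PC=1: INC 1 -> ACC=2
Event 4 (INT 0): INT 0 arrives: push (IRQ1, PC=2), enter IRQ0 at PC=0 (depth now 2)
Event 5 (EXEC): [IRQ0] PC=0: INC 1 -> ACC=3
Event 6 (EXEC): [IRQ0] PC=1: INC 2 -> ACC=5
Event 7 (EXEC): [IRQ0] PC=2: IRET -> resume IRQ1 at PC=2 (depth now 1)
Event 8 (INT 0): INT 0 arrives: push (IRQ1, PC=2), enter IRQ0 at PC=0 (depth now 2)
Event 9 (EXEC): [IRQ0] PC=0: INC 1 -> ACC=6
Event 10 (EXEC): [IRQ0] PC=1: INC 2 -> ACC=8
Event 11 (EXEC): [IRQ0] PC=2: IRET -> resume IRQ1 at PC=2 (depth now 1)
Event 12 (EXEC): [IRQ1] PC=2: INC 4 -> ACC=12
Event 13 (EXEC): [IRQ1] PC=3: IRET -> resume MAIN at PC=0 (depth now 0)
Event 14 (EXEC): [MAIN] PC=0: DEC 1 -> ACC=11
Event 15 (EXEC): [MAIN] PC=1: INC 3 -> ACC=14
Event 16 (INT 1): INT 1 arrives: push (MAIN, PC=2), enter IRQ1 at PC=0 (depth now 1)
Event 17 (INT 2): INT 2 arrives: push (IRQ1, PC=0), enter IRQ2 at PC=0 (depth now 2)
Event 18 (EXEC): [IRQ2] PC=0: DEC 3 -> ACC=11
Event 19 (EXEC): [IRQ2] PC=1: DEC 1 -> ACC=10
Event 20 (EXEC): [IRQ2] PC=2: INC 2 -> ACC=12
Event 21 (EXEC): [IRQ2] PC=3: IRET -> resume IRQ1 at PC=0 (depth now 1)
Event 22 (EXEC): [IRQ1] PC=0: INC 1 -> ACC=13
Event 23 (EXEC): [IRQ1] PC=1: INC 1 -> ACC=14
Event 24 (EXEC): [IRQ1] PC=2: INC 4 -> ACC=18
Event 25 (EXEC): [IRQ1] PC=3: IRET -> resume MAIN at PC=2 (depth now 0)
Event 26 (EXEC): [MAIN] PC=2: INC 4 -> ACC=22
Event 27 (EXEC): [MAIN] PC=3: DEC 5 -> ACC=17
Event 28 (EXEC): [MAIN] PC=4: DEC 4 -> ACC=13
Event 29 (EXEC): [MAIN] PC=5: INC 1 -> ACC=14
Event 30 (EXEC): [MAIN] PC=6: INC 4 -> ACC=18
Event 31 (EXEC): [MAIN] PC=7: HALT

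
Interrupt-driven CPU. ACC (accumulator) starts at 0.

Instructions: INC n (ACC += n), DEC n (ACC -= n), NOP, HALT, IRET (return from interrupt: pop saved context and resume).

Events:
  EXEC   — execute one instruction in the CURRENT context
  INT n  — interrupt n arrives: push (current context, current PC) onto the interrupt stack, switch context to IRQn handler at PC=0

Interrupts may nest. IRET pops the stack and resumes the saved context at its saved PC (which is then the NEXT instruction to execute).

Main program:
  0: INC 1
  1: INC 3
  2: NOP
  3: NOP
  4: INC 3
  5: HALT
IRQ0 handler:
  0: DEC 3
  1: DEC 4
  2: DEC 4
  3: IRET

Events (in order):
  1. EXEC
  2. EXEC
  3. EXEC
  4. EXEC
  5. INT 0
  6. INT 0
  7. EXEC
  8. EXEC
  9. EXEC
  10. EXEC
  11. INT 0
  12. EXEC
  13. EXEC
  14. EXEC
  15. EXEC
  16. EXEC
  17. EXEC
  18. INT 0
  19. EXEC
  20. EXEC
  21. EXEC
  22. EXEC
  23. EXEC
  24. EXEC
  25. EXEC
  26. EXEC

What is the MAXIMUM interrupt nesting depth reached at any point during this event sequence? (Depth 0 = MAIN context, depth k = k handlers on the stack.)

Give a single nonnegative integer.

Answer: 2

Derivation:
Event 1 (EXEC): [MAIN] PC=0: INC 1 -> ACC=1 [depth=0]
Event 2 (EXEC): [MAIN] PC=1: INC 3 -> ACC=4 [depth=0]
Event 3 (EXEC): [MAIN] PC=2: NOP [depth=0]
Event 4 (EXEC): [MAIN] PC=3: NOP [depth=0]
Event 5 (INT 0): INT 0 arrives: push (MAIN, PC=4), enter IRQ0 at PC=0 (depth now 1) [depth=1]
Event 6 (INT 0): INT 0 arrives: push (IRQ0, PC=0), enter IRQ0 at PC=0 (depth now 2) [depth=2]
Event 7 (EXEC): [IRQ0] PC=0: DEC 3 -> ACC=1 [depth=2]
Event 8 (EXEC): [IRQ0] PC=1: DEC 4 -> ACC=-3 [depth=2]
Event 9 (EXEC): [IRQ0] PC=2: DEC 4 -> ACC=-7 [depth=2]
Event 10 (EXEC): [IRQ0] PC=3: IRET -> resume IRQ0 at PC=0 (depth now 1) [depth=1]
Event 11 (INT 0): INT 0 arrives: push (IRQ0, PC=0), enter IRQ0 at PC=0 (depth now 2) [depth=2]
Event 12 (EXEC): [IRQ0] PC=0: DEC 3 -> ACC=-10 [depth=2]
Event 13 (EXEC): [IRQ0] PC=1: DEC 4 -> ACC=-14 [depth=2]
Event 14 (EXEC): [IRQ0] PC=2: DEC 4 -> ACC=-18 [depth=2]
Event 15 (EXEC): [IRQ0] PC=3: IRET -> resume IRQ0 at PC=0 (depth now 1) [depth=1]
Event 16 (EXEC): [IRQ0] PC=0: DEC 3 -> ACC=-21 [depth=1]
Event 17 (EXEC): [IRQ0] PC=1: DEC 4 -> ACC=-25 [depth=1]
Event 18 (INT 0): INT 0 arrives: push (IRQ0, PC=2), enter IRQ0 at PC=0 (depth now 2) [depth=2]
Event 19 (EXEC): [IRQ0] PC=0: DEC 3 -> ACC=-28 [depth=2]
Event 20 (EXEC): [IRQ0] PC=1: DEC 4 -> ACC=-32 [depth=2]
Event 21 (EXEC): [IRQ0] PC=2: DEC 4 -> ACC=-36 [depth=2]
Event 22 (EXEC): [IRQ0] PC=3: IRET -> resume IRQ0 at PC=2 (depth now 1) [depth=1]
Event 23 (EXEC): [IRQ0] PC=2: DEC 4 -> ACC=-40 [depth=1]
Event 24 (EXEC): [IRQ0] PC=3: IRET -> resume MAIN at PC=4 (depth now 0) [depth=0]
Event 25 (EXEC): [MAIN] PC=4: INC 3 -> ACC=-37 [depth=0]
Event 26 (EXEC): [MAIN] PC=5: HALT [depth=0]
Max depth observed: 2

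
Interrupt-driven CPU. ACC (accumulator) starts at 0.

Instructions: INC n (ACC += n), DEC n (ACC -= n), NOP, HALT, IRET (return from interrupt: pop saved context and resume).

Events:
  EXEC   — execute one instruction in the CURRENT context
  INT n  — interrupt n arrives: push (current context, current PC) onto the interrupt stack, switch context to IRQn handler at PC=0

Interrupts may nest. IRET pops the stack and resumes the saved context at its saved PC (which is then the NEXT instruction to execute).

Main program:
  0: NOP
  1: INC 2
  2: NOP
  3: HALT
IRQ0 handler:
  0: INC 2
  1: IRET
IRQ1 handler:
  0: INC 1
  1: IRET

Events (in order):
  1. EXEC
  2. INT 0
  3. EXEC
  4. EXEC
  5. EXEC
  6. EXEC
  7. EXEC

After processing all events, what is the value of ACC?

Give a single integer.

Event 1 (EXEC): [MAIN] PC=0: NOP
Event 2 (INT 0): INT 0 arrives: push (MAIN, PC=1), enter IRQ0 at PC=0 (depth now 1)
Event 3 (EXEC): [IRQ0] PC=0: INC 2 -> ACC=2
Event 4 (EXEC): [IRQ0] PC=1: IRET -> resume MAIN at PC=1 (depth now 0)
Event 5 (EXEC): [MAIN] PC=1: INC 2 -> ACC=4
Event 6 (EXEC): [MAIN] PC=2: NOP
Event 7 (EXEC): [MAIN] PC=3: HALT

Answer: 4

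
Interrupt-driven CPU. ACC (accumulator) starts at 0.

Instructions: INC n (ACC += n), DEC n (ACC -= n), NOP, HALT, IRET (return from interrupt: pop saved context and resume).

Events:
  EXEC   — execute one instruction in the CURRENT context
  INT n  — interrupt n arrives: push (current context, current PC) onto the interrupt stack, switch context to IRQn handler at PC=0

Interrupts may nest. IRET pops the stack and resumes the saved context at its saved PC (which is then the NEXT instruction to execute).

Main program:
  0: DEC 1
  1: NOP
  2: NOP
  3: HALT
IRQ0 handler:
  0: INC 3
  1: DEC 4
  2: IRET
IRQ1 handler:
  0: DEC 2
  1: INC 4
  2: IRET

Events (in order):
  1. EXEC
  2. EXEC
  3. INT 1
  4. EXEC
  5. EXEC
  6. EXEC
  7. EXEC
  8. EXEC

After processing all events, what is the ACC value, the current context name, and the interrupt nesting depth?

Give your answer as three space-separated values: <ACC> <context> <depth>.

Event 1 (EXEC): [MAIN] PC=0: DEC 1 -> ACC=-1
Event 2 (EXEC): [MAIN] PC=1: NOP
Event 3 (INT 1): INT 1 arrives: push (MAIN, PC=2), enter IRQ1 at PC=0 (depth now 1)
Event 4 (EXEC): [IRQ1] PC=0: DEC 2 -> ACC=-3
Event 5 (EXEC): [IRQ1] PC=1: INC 4 -> ACC=1
Event 6 (EXEC): [IRQ1] PC=2: IRET -> resume MAIN at PC=2 (depth now 0)
Event 7 (EXEC): [MAIN] PC=2: NOP
Event 8 (EXEC): [MAIN] PC=3: HALT

Answer: 1 MAIN 0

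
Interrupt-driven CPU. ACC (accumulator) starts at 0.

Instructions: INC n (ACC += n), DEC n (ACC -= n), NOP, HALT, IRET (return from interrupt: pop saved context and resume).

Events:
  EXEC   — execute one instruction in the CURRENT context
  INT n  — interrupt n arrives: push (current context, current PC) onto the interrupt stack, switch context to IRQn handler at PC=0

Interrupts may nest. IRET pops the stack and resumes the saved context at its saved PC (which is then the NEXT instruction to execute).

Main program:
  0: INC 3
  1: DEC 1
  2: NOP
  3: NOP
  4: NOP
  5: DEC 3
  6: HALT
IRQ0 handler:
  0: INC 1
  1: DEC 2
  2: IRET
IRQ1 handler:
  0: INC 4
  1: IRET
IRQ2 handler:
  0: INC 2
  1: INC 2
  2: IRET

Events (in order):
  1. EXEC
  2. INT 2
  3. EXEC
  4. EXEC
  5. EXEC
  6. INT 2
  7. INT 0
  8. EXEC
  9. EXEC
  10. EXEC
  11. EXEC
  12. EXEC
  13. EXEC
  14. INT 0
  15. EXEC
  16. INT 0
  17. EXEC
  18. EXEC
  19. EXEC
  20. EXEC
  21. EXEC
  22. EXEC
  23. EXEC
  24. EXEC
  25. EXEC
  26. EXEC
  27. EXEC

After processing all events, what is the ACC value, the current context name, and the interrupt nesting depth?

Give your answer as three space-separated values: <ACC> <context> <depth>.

Event 1 (EXEC): [MAIN] PC=0: INC 3 -> ACC=3
Event 2 (INT 2): INT 2 arrives: push (MAIN, PC=1), enter IRQ2 at PC=0 (depth now 1)
Event 3 (EXEC): [IRQ2] PC=0: INC 2 -> ACC=5
Event 4 (EXEC): [IRQ2] PC=1: INC 2 -> ACC=7
Event 5 (EXEC): [IRQ2] PC=2: IRET -> resume MAIN at PC=1 (depth now 0)
Event 6 (INT 2): INT 2 arrives: push (MAIN, PC=1), enter IRQ2 at PC=0 (depth now 1)
Event 7 (INT 0): INT 0 arrives: push (IRQ2, PC=0), enter IRQ0 at PC=0 (depth now 2)
Event 8 (EXEC): [IRQ0] PC=0: INC 1 -> ACC=8
Event 9 (EXEC): [IRQ0] PC=1: DEC 2 -> ACC=6
Event 10 (EXEC): [IRQ0] PC=2: IRET -> resume IRQ2 at PC=0 (depth now 1)
Event 11 (EXEC): [IRQ2] PC=0: INC 2 -> ACC=8
Event 12 (EXEC): [IRQ2] PC=1: INC 2 -> ACC=10
Event 13 (EXEC): [IRQ2] PC=2: IRET -> resume MAIN at PC=1 (depth now 0)
Event 14 (INT 0): INT 0 arrives: push (MAIN, PC=1), enter IRQ0 at PC=0 (depth now 1)
Event 15 (EXEC): [IRQ0] PC=0: INC 1 -> ACC=11
Event 16 (INT 0): INT 0 arrives: push (IRQ0, PC=1), enter IRQ0 at PC=0 (depth now 2)
Event 17 (EXEC): [IRQ0] PC=0: INC 1 -> ACC=12
Event 18 (EXEC): [IRQ0] PC=1: DEC 2 -> ACC=10
Event 19 (EXEC): [IRQ0] PC=2: IRET -> resume IRQ0 at PC=1 (depth now 1)
Event 20 (EXEC): [IRQ0] PC=1: DEC 2 -> ACC=8
Event 21 (EXEC): [IRQ0] PC=2: IRET -> resume MAIN at PC=1 (depth now 0)
Event 22 (EXEC): [MAIN] PC=1: DEC 1 -> ACC=7
Event 23 (EXEC): [MAIN] PC=2: NOP
Event 24 (EXEC): [MAIN] PC=3: NOP
Event 25 (EXEC): [MAIN] PC=4: NOP
Event 26 (EXEC): [MAIN] PC=5: DEC 3 -> ACC=4
Event 27 (EXEC): [MAIN] PC=6: HALT

Answer: 4 MAIN 0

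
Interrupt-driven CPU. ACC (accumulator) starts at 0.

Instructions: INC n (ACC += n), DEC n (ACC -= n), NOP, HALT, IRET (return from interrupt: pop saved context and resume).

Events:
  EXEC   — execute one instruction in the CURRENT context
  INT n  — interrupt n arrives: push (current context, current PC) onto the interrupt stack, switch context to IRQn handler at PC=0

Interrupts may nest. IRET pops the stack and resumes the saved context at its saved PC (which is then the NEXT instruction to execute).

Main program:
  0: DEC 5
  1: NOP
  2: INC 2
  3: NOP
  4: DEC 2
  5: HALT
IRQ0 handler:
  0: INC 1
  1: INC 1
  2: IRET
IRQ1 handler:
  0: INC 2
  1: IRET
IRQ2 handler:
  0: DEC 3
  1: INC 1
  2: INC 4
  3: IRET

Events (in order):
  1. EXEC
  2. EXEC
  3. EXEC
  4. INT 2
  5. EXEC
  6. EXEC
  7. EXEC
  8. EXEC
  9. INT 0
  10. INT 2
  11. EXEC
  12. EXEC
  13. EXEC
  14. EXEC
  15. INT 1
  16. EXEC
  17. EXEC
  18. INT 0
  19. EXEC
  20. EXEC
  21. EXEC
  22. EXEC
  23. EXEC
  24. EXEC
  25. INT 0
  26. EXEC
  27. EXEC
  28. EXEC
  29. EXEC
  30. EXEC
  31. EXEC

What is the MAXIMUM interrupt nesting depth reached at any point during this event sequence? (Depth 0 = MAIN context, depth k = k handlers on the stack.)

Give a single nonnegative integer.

Event 1 (EXEC): [MAIN] PC=0: DEC 5 -> ACC=-5 [depth=0]
Event 2 (EXEC): [MAIN] PC=1: NOP [depth=0]
Event 3 (EXEC): [MAIN] PC=2: INC 2 -> ACC=-3 [depth=0]
Event 4 (INT 2): INT 2 arrives: push (MAIN, PC=3), enter IRQ2 at PC=0 (depth now 1) [depth=1]
Event 5 (EXEC): [IRQ2] PC=0: DEC 3 -> ACC=-6 [depth=1]
Event 6 (EXEC): [IRQ2] PC=1: INC 1 -> ACC=-5 [depth=1]
Event 7 (EXEC): [IRQ2] PC=2: INC 4 -> ACC=-1 [depth=1]
Event 8 (EXEC): [IRQ2] PC=3: IRET -> resume MAIN at PC=3 (depth now 0) [depth=0]
Event 9 (INT 0): INT 0 arrives: push (MAIN, PC=3), enter IRQ0 at PC=0 (depth now 1) [depth=1]
Event 10 (INT 2): INT 2 arrives: push (IRQ0, PC=0), enter IRQ2 at PC=0 (depth now 2) [depth=2]
Event 11 (EXEC): [IRQ2] PC=0: DEC 3 -> ACC=-4 [depth=2]
Event 12 (EXEC): [IRQ2] PC=1: INC 1 -> ACC=-3 [depth=2]
Event 13 (EXEC): [IRQ2] PC=2: INC 4 -> ACC=1 [depth=2]
Event 14 (EXEC): [IRQ2] PC=3: IRET -> resume IRQ0 at PC=0 (depth now 1) [depth=1]
Event 15 (INT 1): INT 1 arrives: push (IRQ0, PC=0), enter IRQ1 at PC=0 (depth now 2) [depth=2]
Event 16 (EXEC): [IRQ1] PC=0: INC 2 -> ACC=3 [depth=2]
Event 17 (EXEC): [IRQ1] PC=1: IRET -> resume IRQ0 at PC=0 (depth now 1) [depth=1]
Event 18 (INT 0): INT 0 arrives: push (IRQ0, PC=0), enter IRQ0 at PC=0 (depth now 2) [depth=2]
Event 19 (EXEC): [IRQ0] PC=0: INC 1 -> ACC=4 [depth=2]
Event 20 (EXEC): [IRQ0] PC=1: INC 1 -> ACC=5 [depth=2]
Event 21 (EXEC): [IRQ0] PC=2: IRET -> resume IRQ0 at PC=0 (depth now 1) [depth=1]
Event 22 (EXEC): [IRQ0] PC=0: INC 1 -> ACC=6 [depth=1]
Event 23 (EXEC): [IRQ0] PC=1: INC 1 -> ACC=7 [depth=1]
Event 24 (EXEC): [IRQ0] PC=2: IRET -> resume MAIN at PC=3 (depth now 0) [depth=0]
Event 25 (INT 0): INT 0 arrives: push (MAIN, PC=3), enter IRQ0 at PC=0 (depth now 1) [depth=1]
Event 26 (EXEC): [IRQ0] PC=0: INC 1 -> ACC=8 [depth=1]
Event 27 (EXEC): [IRQ0] PC=1: INC 1 -> ACC=9 [depth=1]
Event 28 (EXEC): [IRQ0] PC=2: IRET -> resume MAIN at PC=3 (depth now 0) [depth=0]
Event 29 (EXEC): [MAIN] PC=3: NOP [depth=0]
Event 30 (EXEC): [MAIN] PC=4: DEC 2 -> ACC=7 [depth=0]
Event 31 (EXEC): [MAIN] PC=5: HALT [depth=0]
Max depth observed: 2

Answer: 2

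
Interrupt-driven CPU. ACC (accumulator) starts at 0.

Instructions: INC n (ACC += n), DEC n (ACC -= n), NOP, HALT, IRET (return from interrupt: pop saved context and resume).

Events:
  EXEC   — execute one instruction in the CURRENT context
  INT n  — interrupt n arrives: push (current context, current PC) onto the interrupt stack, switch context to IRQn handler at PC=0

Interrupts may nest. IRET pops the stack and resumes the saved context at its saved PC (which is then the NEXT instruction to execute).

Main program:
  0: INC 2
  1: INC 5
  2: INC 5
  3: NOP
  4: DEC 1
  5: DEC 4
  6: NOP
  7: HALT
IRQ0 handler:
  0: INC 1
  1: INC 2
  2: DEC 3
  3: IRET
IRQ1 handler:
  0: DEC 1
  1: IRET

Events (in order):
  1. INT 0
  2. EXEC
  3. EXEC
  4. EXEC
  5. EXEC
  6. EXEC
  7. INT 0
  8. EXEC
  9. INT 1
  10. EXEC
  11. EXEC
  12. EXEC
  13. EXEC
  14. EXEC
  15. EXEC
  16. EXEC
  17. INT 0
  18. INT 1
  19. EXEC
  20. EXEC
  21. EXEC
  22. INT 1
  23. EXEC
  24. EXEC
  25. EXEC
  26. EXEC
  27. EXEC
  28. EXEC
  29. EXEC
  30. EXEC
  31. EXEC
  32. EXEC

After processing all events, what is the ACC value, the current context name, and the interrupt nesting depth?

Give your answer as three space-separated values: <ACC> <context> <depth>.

Answer: 4 MAIN 0

Derivation:
Event 1 (INT 0): INT 0 arrives: push (MAIN, PC=0), enter IRQ0 at PC=0 (depth now 1)
Event 2 (EXEC): [IRQ0] PC=0: INC 1 -> ACC=1
Event 3 (EXEC): [IRQ0] PC=1: INC 2 -> ACC=3
Event 4 (EXEC): [IRQ0] PC=2: DEC 3 -> ACC=0
Event 5 (EXEC): [IRQ0] PC=3: IRET -> resume MAIN at PC=0 (depth now 0)
Event 6 (EXEC): [MAIN] PC=0: INC 2 -> ACC=2
Event 7 (INT 0): INT 0 arrives: push (MAIN, PC=1), enter IRQ0 at PC=0 (depth now 1)
Event 8 (EXEC): [IRQ0] PC=0: INC 1 -> ACC=3
Event 9 (INT 1): INT 1 arrives: push (IRQ0, PC=1), enter IRQ1 at PC=0 (depth now 2)
Event 10 (EXEC): [IRQ1] PC=0: DEC 1 -> ACC=2
Event 11 (EXEC): [IRQ1] PC=1: IRET -> resume IRQ0 at PC=1 (depth now 1)
Event 12 (EXEC): [IRQ0] PC=1: INC 2 -> ACC=4
Event 13 (EXEC): [IRQ0] PC=2: DEC 3 -> ACC=1
Event 14 (EXEC): [IRQ0] PC=3: IRET -> resume MAIN at PC=1 (depth now 0)
Event 15 (EXEC): [MAIN] PC=1: INC 5 -> ACC=6
Event 16 (EXEC): [MAIN] PC=2: INC 5 -> ACC=11
Event 17 (INT 0): INT 0 arrives: push (MAIN, PC=3), enter IRQ0 at PC=0 (depth now 1)
Event 18 (INT 1): INT 1 arrives: push (IRQ0, PC=0), enter IRQ1 at PC=0 (depth now 2)
Event 19 (EXEC): [IRQ1] PC=0: DEC 1 -> ACC=10
Event 20 (EXEC): [IRQ1] PC=1: IRET -> resume IRQ0 at PC=0 (depth now 1)
Event 21 (EXEC): [IRQ0] PC=0: INC 1 -> ACC=11
Event 22 (INT 1): INT 1 arrives: push (IRQ0, PC=1), enter IRQ1 at PC=0 (depth now 2)
Event 23 (EXEC): [IRQ1] PC=0: DEC 1 -> ACC=10
Event 24 (EXEC): [IRQ1] PC=1: IRET -> resume IRQ0 at PC=1 (depth now 1)
Event 25 (EXEC): [IRQ0] PC=1: INC 2 -> ACC=12
Event 26 (EXEC): [IRQ0] PC=2: DEC 3 -> ACC=9
Event 27 (EXEC): [IRQ0] PC=3: IRET -> resume MAIN at PC=3 (depth now 0)
Event 28 (EXEC): [MAIN] PC=3: NOP
Event 29 (EXEC): [MAIN] PC=4: DEC 1 -> ACC=8
Event 30 (EXEC): [MAIN] PC=5: DEC 4 -> ACC=4
Event 31 (EXEC): [MAIN] PC=6: NOP
Event 32 (EXEC): [MAIN] PC=7: HALT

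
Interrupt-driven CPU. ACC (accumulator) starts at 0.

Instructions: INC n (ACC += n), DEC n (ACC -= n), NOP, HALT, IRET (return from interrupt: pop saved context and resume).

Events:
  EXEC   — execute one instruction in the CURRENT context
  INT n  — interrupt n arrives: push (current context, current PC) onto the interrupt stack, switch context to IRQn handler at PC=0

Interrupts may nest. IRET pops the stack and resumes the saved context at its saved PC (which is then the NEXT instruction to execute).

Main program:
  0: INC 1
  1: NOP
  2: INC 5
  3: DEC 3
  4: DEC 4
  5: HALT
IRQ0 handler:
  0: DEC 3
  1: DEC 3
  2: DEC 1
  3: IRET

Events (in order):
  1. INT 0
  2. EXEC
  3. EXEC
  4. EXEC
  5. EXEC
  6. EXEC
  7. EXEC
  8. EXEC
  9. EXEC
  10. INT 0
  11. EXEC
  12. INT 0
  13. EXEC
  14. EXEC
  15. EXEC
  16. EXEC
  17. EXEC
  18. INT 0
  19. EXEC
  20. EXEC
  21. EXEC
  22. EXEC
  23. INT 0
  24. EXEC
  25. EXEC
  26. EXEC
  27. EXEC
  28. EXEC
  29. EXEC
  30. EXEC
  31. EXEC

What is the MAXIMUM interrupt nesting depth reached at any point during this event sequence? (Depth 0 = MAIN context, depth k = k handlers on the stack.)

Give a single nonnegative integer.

Answer: 2

Derivation:
Event 1 (INT 0): INT 0 arrives: push (MAIN, PC=0), enter IRQ0 at PC=0 (depth now 1) [depth=1]
Event 2 (EXEC): [IRQ0] PC=0: DEC 3 -> ACC=-3 [depth=1]
Event 3 (EXEC): [IRQ0] PC=1: DEC 3 -> ACC=-6 [depth=1]
Event 4 (EXEC): [IRQ0] PC=2: DEC 1 -> ACC=-7 [depth=1]
Event 5 (EXEC): [IRQ0] PC=3: IRET -> resume MAIN at PC=0 (depth now 0) [depth=0]
Event 6 (EXEC): [MAIN] PC=0: INC 1 -> ACC=-6 [depth=0]
Event 7 (EXEC): [MAIN] PC=1: NOP [depth=0]
Event 8 (EXEC): [MAIN] PC=2: INC 5 -> ACC=-1 [depth=0]
Event 9 (EXEC): [MAIN] PC=3: DEC 3 -> ACC=-4 [depth=0]
Event 10 (INT 0): INT 0 arrives: push (MAIN, PC=4), enter IRQ0 at PC=0 (depth now 1) [depth=1]
Event 11 (EXEC): [IRQ0] PC=0: DEC 3 -> ACC=-7 [depth=1]
Event 12 (INT 0): INT 0 arrives: push (IRQ0, PC=1), enter IRQ0 at PC=0 (depth now 2) [depth=2]
Event 13 (EXEC): [IRQ0] PC=0: DEC 3 -> ACC=-10 [depth=2]
Event 14 (EXEC): [IRQ0] PC=1: DEC 3 -> ACC=-13 [depth=2]
Event 15 (EXEC): [IRQ0] PC=2: DEC 1 -> ACC=-14 [depth=2]
Event 16 (EXEC): [IRQ0] PC=3: IRET -> resume IRQ0 at PC=1 (depth now 1) [depth=1]
Event 17 (EXEC): [IRQ0] PC=1: DEC 3 -> ACC=-17 [depth=1]
Event 18 (INT 0): INT 0 arrives: push (IRQ0, PC=2), enter IRQ0 at PC=0 (depth now 2) [depth=2]
Event 19 (EXEC): [IRQ0] PC=0: DEC 3 -> ACC=-20 [depth=2]
Event 20 (EXEC): [IRQ0] PC=1: DEC 3 -> ACC=-23 [depth=2]
Event 21 (EXEC): [IRQ0] PC=2: DEC 1 -> ACC=-24 [depth=2]
Event 22 (EXEC): [IRQ0] PC=3: IRET -> resume IRQ0 at PC=2 (depth now 1) [depth=1]
Event 23 (INT 0): INT 0 arrives: push (IRQ0, PC=2), enter IRQ0 at PC=0 (depth now 2) [depth=2]
Event 24 (EXEC): [IRQ0] PC=0: DEC 3 -> ACC=-27 [depth=2]
Event 25 (EXEC): [IRQ0] PC=1: DEC 3 -> ACC=-30 [depth=2]
Event 26 (EXEC): [IRQ0] PC=2: DEC 1 -> ACC=-31 [depth=2]
Event 27 (EXEC): [IRQ0] PC=3: IRET -> resume IRQ0 at PC=2 (depth now 1) [depth=1]
Event 28 (EXEC): [IRQ0] PC=2: DEC 1 -> ACC=-32 [depth=1]
Event 29 (EXEC): [IRQ0] PC=3: IRET -> resume MAIN at PC=4 (depth now 0) [depth=0]
Event 30 (EXEC): [MAIN] PC=4: DEC 4 -> ACC=-36 [depth=0]
Event 31 (EXEC): [MAIN] PC=5: HALT [depth=0]
Max depth observed: 2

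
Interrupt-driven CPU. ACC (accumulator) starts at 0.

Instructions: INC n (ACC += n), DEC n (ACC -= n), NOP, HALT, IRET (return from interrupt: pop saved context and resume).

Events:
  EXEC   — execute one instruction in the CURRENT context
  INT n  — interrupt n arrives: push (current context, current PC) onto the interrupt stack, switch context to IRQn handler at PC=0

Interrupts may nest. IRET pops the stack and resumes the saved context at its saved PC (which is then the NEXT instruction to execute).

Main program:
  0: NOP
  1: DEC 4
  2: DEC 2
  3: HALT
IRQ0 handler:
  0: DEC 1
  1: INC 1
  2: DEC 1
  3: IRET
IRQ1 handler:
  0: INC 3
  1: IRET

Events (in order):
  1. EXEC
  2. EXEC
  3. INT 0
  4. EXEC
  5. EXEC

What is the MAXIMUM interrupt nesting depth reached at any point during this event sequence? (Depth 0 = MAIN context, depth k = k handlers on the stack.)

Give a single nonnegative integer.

Event 1 (EXEC): [MAIN] PC=0: NOP [depth=0]
Event 2 (EXEC): [MAIN] PC=1: DEC 4 -> ACC=-4 [depth=0]
Event 3 (INT 0): INT 0 arrives: push (MAIN, PC=2), enter IRQ0 at PC=0 (depth now 1) [depth=1]
Event 4 (EXEC): [IRQ0] PC=0: DEC 1 -> ACC=-5 [depth=1]
Event 5 (EXEC): [IRQ0] PC=1: INC 1 -> ACC=-4 [depth=1]
Max depth observed: 1

Answer: 1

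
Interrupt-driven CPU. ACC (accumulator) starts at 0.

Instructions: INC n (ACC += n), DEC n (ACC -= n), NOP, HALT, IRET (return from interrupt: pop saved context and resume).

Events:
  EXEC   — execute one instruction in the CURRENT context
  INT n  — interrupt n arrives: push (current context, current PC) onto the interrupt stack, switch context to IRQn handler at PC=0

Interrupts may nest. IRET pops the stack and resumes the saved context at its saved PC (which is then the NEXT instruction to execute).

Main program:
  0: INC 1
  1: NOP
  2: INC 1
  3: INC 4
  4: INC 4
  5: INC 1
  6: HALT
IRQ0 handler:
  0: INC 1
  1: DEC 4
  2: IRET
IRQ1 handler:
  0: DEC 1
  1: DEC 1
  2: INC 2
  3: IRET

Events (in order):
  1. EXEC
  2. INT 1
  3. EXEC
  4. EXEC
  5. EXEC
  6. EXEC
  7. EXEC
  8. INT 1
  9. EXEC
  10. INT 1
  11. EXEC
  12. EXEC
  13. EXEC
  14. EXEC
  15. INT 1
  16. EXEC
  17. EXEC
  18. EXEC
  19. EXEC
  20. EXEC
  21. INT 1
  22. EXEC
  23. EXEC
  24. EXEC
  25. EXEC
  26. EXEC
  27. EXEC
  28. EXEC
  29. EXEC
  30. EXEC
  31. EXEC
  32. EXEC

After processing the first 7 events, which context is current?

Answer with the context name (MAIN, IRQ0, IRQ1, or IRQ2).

Answer: MAIN

Derivation:
Event 1 (EXEC): [MAIN] PC=0: INC 1 -> ACC=1
Event 2 (INT 1): INT 1 arrives: push (MAIN, PC=1), enter IRQ1 at PC=0 (depth now 1)
Event 3 (EXEC): [IRQ1] PC=0: DEC 1 -> ACC=0
Event 4 (EXEC): [IRQ1] PC=1: DEC 1 -> ACC=-1
Event 5 (EXEC): [IRQ1] PC=2: INC 2 -> ACC=1
Event 6 (EXEC): [IRQ1] PC=3: IRET -> resume MAIN at PC=1 (depth now 0)
Event 7 (EXEC): [MAIN] PC=1: NOP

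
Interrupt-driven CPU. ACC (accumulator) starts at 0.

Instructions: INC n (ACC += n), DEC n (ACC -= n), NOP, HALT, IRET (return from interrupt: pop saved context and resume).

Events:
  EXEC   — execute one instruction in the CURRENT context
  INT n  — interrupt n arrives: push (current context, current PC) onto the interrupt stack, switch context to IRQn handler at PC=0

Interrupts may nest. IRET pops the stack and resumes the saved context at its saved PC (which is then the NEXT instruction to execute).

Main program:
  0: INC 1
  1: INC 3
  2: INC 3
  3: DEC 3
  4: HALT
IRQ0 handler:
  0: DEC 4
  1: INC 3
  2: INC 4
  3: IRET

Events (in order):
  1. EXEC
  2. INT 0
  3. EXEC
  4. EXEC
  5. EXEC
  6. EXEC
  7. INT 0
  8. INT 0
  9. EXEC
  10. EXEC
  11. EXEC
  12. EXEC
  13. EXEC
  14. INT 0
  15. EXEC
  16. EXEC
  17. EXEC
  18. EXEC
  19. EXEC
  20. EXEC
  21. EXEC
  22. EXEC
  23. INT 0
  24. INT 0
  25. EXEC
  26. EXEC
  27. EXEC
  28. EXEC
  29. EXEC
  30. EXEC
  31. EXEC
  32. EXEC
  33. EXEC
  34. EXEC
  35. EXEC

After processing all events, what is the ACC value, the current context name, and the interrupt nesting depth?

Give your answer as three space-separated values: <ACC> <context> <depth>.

Answer: 22 MAIN 0

Derivation:
Event 1 (EXEC): [MAIN] PC=0: INC 1 -> ACC=1
Event 2 (INT 0): INT 0 arrives: push (MAIN, PC=1), enter IRQ0 at PC=0 (depth now 1)
Event 3 (EXEC): [IRQ0] PC=0: DEC 4 -> ACC=-3
Event 4 (EXEC): [IRQ0] PC=1: INC 3 -> ACC=0
Event 5 (EXEC): [IRQ0] PC=2: INC 4 -> ACC=4
Event 6 (EXEC): [IRQ0] PC=3: IRET -> resume MAIN at PC=1 (depth now 0)
Event 7 (INT 0): INT 0 arrives: push (MAIN, PC=1), enter IRQ0 at PC=0 (depth now 1)
Event 8 (INT 0): INT 0 arrives: push (IRQ0, PC=0), enter IRQ0 at PC=0 (depth now 2)
Event 9 (EXEC): [IRQ0] PC=0: DEC 4 -> ACC=0
Event 10 (EXEC): [IRQ0] PC=1: INC 3 -> ACC=3
Event 11 (EXEC): [IRQ0] PC=2: INC 4 -> ACC=7
Event 12 (EXEC): [IRQ0] PC=3: IRET -> resume IRQ0 at PC=0 (depth now 1)
Event 13 (EXEC): [IRQ0] PC=0: DEC 4 -> ACC=3
Event 14 (INT 0): INT 0 arrives: push (IRQ0, PC=1), enter IRQ0 at PC=0 (depth now 2)
Event 15 (EXEC): [IRQ0] PC=0: DEC 4 -> ACC=-1
Event 16 (EXEC): [IRQ0] PC=1: INC 3 -> ACC=2
Event 17 (EXEC): [IRQ0] PC=2: INC 4 -> ACC=6
Event 18 (EXEC): [IRQ0] PC=3: IRET -> resume IRQ0 at PC=1 (depth now 1)
Event 19 (EXEC): [IRQ0] PC=1: INC 3 -> ACC=9
Event 20 (EXEC): [IRQ0] PC=2: INC 4 -> ACC=13
Event 21 (EXEC): [IRQ0] PC=3: IRET -> resume MAIN at PC=1 (depth now 0)
Event 22 (EXEC): [MAIN] PC=1: INC 3 -> ACC=16
Event 23 (INT 0): INT 0 arrives: push (MAIN, PC=2), enter IRQ0 at PC=0 (depth now 1)
Event 24 (INT 0): INT 0 arrives: push (IRQ0, PC=0), enter IRQ0 at PC=0 (depth now 2)
Event 25 (EXEC): [IRQ0] PC=0: DEC 4 -> ACC=12
Event 26 (EXEC): [IRQ0] PC=1: INC 3 -> ACC=15
Event 27 (EXEC): [IRQ0] PC=2: INC 4 -> ACC=19
Event 28 (EXEC): [IRQ0] PC=3: IRET -> resume IRQ0 at PC=0 (depth now 1)
Event 29 (EXEC): [IRQ0] PC=0: DEC 4 -> ACC=15
Event 30 (EXEC): [IRQ0] PC=1: INC 3 -> ACC=18
Event 31 (EXEC): [IRQ0] PC=2: INC 4 -> ACC=22
Event 32 (EXEC): [IRQ0] PC=3: IRET -> resume MAIN at PC=2 (depth now 0)
Event 33 (EXEC): [MAIN] PC=2: INC 3 -> ACC=25
Event 34 (EXEC): [MAIN] PC=3: DEC 3 -> ACC=22
Event 35 (EXEC): [MAIN] PC=4: HALT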